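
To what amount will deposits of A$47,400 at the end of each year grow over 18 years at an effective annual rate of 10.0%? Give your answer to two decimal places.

Accumulation factor s(18|0.1) = 45.599173; FV = 47400 × 45.599173 = 2,161,400.8066

A$2,161,400.81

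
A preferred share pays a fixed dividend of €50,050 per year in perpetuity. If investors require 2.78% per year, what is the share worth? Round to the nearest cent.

PV = C/r = 50050/0.0278 = 1,800,359.7122

€1,800,359.71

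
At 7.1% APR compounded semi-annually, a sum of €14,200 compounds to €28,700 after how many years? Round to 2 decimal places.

Periodic rate i = 0.071/2 = 0.0355.
(1+i)^n = 28700/14200 = 2.02113, so n = ln 2.02113 / ln 1.0355 = 20.1711 half-years
= 20.1711/2 years

10.09 years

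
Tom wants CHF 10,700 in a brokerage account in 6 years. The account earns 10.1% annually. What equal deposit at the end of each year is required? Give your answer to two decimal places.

FV-annuity factor = 7.735109; PMT = 10700 / 7.735109 = 1,383.3030

CHF 1,383.30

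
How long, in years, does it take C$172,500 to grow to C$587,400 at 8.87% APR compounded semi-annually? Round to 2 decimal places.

Periodic rate i = 0.0887/2 = 0.04435.
(1+i)^n = 587400/172500 = 3.40522, so n = ln 3.40522 / ln 1.04435 = 28.2364 half-years
= 28.2364/2 years

14.12 years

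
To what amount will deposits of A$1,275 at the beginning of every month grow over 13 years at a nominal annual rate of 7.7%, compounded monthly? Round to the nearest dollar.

i = 0.077/12 = 0.00641667 per month; n = 13·12 = 156.
FV = 1275 × [(1+0.00641667)^156 − 1] / 0.00641667 × (1+i) = 1275 × 268.566438 = 342,422.2082
(annuity-due: payments at period start, so ×(1+i).)

A$342,422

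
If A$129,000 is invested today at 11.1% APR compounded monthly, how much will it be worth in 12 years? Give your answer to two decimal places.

A$485,747.84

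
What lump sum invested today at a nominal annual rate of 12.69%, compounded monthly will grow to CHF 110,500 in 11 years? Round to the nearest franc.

Periodic rate i = 0.1269/12 = 0.010575; n = 11 × 12 = 132 periods.
PV = FV·(1+i)^(−n) = 110,500 × 0.249432 = 27,562.1848

CHF 27,562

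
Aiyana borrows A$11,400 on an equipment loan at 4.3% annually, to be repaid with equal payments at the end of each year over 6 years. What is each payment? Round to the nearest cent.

Annuity-PV factor = 5.191324; PMT = 11400 / 5.191324 = 2,195.9714

A$2,195.97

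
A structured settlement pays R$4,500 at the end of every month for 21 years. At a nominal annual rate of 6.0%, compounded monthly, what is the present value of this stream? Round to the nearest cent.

Periodic rate i = 0.06/12 = 0.005; n = 21 × 12 = 252 periods.
PV = 4500 × [1 − (1+0.005)^(−252)] / 0.005 = 4500 × 143.090806 = 643,908.6280

R$643,908.63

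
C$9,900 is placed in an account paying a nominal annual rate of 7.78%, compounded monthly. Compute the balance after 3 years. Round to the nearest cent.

C$12,493.16

Periodic rate i = 0.0778/12 = 0.00648333; n = 3 × 12 = 36 periods.
FV = 9,900 × (1 + 0.00648333)^36 = 12,493.1614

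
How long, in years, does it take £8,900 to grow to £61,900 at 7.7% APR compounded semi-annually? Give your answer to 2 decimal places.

25.67 years

Periodic rate i = 0.077/2 = 0.0385.
n = ln(61900/8900) / ln(1+0.0385) = ln(6.95506) / 0.037777 = 51.3394 half-years
= 51.3394/2 years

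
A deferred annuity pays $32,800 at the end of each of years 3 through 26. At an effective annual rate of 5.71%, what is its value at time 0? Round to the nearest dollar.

$378,463

PV at t=2 (ordinary 24-year annuity): 32800 × a(24|0.0571) = 32800 × 12.893814 = 422,917.0939
PV₀ = 422,917.0939 / (1+0.0571)^2 = 422,917.0939 / 1.117460 = 378,462.7089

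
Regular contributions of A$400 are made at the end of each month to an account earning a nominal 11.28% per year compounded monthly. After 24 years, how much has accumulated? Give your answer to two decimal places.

A$587,188.80

Periodic rate i = 0.1128/12 = 0.0094; n = 24 × 12 = 288 periods.
Accumulation factor s(288|0.0094) = 1467.971996; FV = 400 × 1467.971996 = 587,188.7986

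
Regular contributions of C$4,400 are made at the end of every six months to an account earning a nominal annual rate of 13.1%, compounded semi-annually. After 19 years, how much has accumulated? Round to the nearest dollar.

C$681,412

Periodic rate i = 0.131/2 = 0.0655; n = 19 × 2 = 38 periods.
FV = PMT · [(1+i)^n − 1] / i = 4400 · 154.866370 = 681,412.0300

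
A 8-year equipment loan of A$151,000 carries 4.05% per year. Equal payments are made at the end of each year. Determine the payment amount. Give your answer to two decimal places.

PMT = 151000 / ( [1 − (1+0.0405)^(−8)] / 0.0405 ) = 151000 / 6.718866 = 22,474.0307

A$22,474.03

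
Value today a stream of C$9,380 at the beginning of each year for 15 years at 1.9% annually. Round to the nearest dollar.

C$123,740

Annuity factor a(15|0.019) × (1+i) = 13.191888; PV = 9380 × 13.191888 = 123,739.9138
Payments are at the start of each period, so multiply by (1+i).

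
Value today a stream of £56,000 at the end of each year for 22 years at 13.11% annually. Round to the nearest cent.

PV = 56000 × [1 − (1+0.1311)^(−22)] / 0.1311 = 56000 × 7.120336 = 398,738.8215

£398,738.82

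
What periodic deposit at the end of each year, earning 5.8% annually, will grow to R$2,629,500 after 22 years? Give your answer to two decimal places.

R$62,074.99

PMT = 2.6295e+06 / ( [(1+0.058)^22 − 1] / 0.058 ) = 2.6295e+06 / 42.360053 = 62,074.9933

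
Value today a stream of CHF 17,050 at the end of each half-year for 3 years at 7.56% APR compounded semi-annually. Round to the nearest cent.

CHF 90,022.14

Periodic rate i = 0.0756/2 = 0.0378; n = 3 × 2 = 6 periods.
PV = 17050 × [1 − (1+0.0378)^(−6)] / 0.0378 = 17050 × 5.279891 = 90,022.1375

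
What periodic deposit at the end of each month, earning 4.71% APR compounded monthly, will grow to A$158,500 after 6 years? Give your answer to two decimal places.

i = 0.0471/12 = 0.003925 per month; n = 6·12 = 72.
PMT = 158500 / ( [(1+0.003925)^72 − 1] / 0.003925 ) = 158500 / 83.016771 = 1,909.2528

A$1,909.25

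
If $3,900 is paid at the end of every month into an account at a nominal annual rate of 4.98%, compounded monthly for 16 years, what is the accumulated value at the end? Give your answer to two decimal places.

Periodic rate i = 0.0498/12 = 0.00415; n = 16 × 12 = 192 periods.
Accumulation factor s(192|0.00415) = 292.717071; FV = 3900 × 292.717071 = 1,141,596.5780

$1,141,596.58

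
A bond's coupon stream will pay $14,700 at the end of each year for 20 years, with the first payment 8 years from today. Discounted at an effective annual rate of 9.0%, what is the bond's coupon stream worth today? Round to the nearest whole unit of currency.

Value one period before first payment (t=7): 14700 × [1 − (1+0.09)^(−20)] / 0.09 = 14700 × 9.128546 = 134,189.6213
Discount back 7 years: 134,189.6213 × (1+0.09)^(−7) = 134,189.6213 × 0.547034 = 73,406.3182

$73,406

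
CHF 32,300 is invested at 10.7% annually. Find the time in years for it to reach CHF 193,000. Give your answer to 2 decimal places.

17.59 years

n = ln(193000/32300) / ln(1+0.107) = ln(5.97523) / 0.101654 = 17.5854 years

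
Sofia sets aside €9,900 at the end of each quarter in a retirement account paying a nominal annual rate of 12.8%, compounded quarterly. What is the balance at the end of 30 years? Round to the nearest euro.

With 4 periods per year: i = 0.032, n = 120.
FV = 9900 × [(1+0.032)^120 − 1] / 0.032 = 9900 × 1337.782306 = 13,244,044.8301

€13,244,045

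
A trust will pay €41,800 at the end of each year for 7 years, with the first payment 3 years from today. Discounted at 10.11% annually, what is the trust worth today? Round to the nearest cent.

Value one period before first payment (t=2): 41800 × [1 − (1+0.1011)^(−7)] / 0.1011 = 41800 × 4.850837 = 202,765.0042
Discount back 2 years: 202,765.0042 × (1+0.1011)^(−2) = 202,765.0042 × 0.824796 = 167,239.7369

€167,239.74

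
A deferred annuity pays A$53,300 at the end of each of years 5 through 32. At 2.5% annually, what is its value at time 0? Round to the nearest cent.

A$964,047.96

PV at t=4 (ordinary 28-year annuity): 53300 × a(28|0.025) = 53300 × 19.964889 = 1,064,128.5653
PV₀ = 1,064,128.5653 / (1+0.025)^4 = 1,064,128.5653 / 1.103813 = 964,047.9599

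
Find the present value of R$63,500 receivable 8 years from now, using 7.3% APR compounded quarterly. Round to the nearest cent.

With 4 periods per year: i = 0.01825, n = 32.
PV = FV·(1+i)^(−n) = 63,500 × 0.560607 = 35,598.5513

R$35,598.55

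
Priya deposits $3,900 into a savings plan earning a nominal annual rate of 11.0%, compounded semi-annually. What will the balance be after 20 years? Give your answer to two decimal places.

$33,201.90

With 2 periods per year: i = 0.055, n = 40.
3,900 × (1+0.055)^40 = 3,900 × 8.513309 = 33,201.9042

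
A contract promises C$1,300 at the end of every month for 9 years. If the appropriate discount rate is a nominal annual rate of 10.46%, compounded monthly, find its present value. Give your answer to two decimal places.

Periodic rate i = 0.1046/12 = 0.00871667; n = 9 × 12 = 108 periods.
PV = 1300 × [1 − (1+0.00871667)^(−108)] / 0.00871667 = 1300 × 69.788624 = 90,725.2112

C$90,725.21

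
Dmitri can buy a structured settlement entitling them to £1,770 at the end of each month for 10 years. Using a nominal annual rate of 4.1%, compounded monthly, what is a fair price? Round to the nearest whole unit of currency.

i = 0.041/12 = 0.00341667 per month; n = 10·12 = 120.
PV = PMT · [1 − (1+i)^(−n)] / i = 1770 · 98.308043 = 174,005.2354

£174,005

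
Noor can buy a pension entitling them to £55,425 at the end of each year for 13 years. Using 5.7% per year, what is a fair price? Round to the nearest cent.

Annuity factor a(13|0.057) = 9.009905; PV = 55425 × 9.009905 = 499,374.0078

£499,374.01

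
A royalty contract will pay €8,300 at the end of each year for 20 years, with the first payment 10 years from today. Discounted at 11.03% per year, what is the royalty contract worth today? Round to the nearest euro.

€25,725

Value one period before first payment (t=9): 8300 × [1 − (1+0.1103)^(−20)] / 0.1103 = 8300 × 7.947730 = 65,966.1612
Discount back 9 years: 65,966.1612 × (1+0.1103)^(−9) = 65,966.1612 × 0.389975 = 25,725.1641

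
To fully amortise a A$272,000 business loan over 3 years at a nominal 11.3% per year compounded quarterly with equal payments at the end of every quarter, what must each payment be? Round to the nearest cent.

With 4 periods per year: i = 0.02825, n = 12.
PMT = 272000 / ( [1 − (1+0.02825)^(−12)] / 0.02825 ) = 272000 / 10.058795 = 27,041.0125

A$27,041.01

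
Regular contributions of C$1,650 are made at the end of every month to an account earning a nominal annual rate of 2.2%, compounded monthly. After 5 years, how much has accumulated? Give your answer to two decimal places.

Periodic rate i = 0.022/12 = 0.00183333; n = 5 × 12 = 60 periods.
Accumulation factor s(60|0.00183333) = 63.363085; FV = 1650 × 63.363085 = 104,549.0899

C$104,549.09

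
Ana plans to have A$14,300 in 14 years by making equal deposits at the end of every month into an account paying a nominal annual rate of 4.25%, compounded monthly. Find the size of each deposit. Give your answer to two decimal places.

A$62.44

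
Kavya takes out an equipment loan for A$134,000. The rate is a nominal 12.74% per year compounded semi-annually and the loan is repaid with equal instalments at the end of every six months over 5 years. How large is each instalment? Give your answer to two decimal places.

i = 0.1274/2 = 0.0637 per half-year; n = 5·2 = 10.
Annuity-PV factor = 7.232768; PMT = 134000 / 7.232768 = 18,526.7931

A$18,526.79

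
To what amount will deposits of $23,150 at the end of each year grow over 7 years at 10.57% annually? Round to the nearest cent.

$223,508.27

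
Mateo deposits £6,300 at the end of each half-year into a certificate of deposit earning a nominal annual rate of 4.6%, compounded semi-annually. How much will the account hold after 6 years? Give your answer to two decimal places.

i = 0.046/2 = 0.023 per half-year; n = 6·2 = 12.
FV = 6300 × [(1+0.023)^12 − 1] / 0.023 = 6300 × 13.640630 = 85,935.9713

£85,935.97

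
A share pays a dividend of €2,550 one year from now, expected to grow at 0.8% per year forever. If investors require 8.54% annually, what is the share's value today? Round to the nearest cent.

€32,945.74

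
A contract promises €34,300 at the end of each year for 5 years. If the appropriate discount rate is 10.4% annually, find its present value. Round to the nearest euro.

€128,706

PV = 34300 × [1 − (1+0.104)^(−5)] / 0.104 = 34300 × 3.752366 = 128,706.1442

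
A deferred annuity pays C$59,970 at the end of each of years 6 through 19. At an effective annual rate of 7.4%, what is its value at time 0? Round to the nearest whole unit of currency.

C$358,380

Value one period before first payment (t=5): 59970 × [1 − (1+0.074)^(−14)] / 0.074 = 59970 × 8.539484 = 512,112.8669
PV₀ = 512,112.8669 / (1+0.074)^5 = 512,112.8669 / 1.428964 = 358,380.4256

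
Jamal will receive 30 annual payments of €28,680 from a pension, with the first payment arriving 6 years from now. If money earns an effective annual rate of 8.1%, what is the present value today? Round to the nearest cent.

PV at t=5 (ordinary 30-year annuity): 28680 × a(30|0.081) = 28680 × 11.152394 = 319,850.6618
Discount back 5 years: 319,850.6618 × (1+0.081)^(−5) = 319,850.6618 × 0.677441 = 216,679.9785

€216,679.98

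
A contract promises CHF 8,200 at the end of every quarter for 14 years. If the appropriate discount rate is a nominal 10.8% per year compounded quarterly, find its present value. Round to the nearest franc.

Periodic rate i = 0.108/4 = 0.027; n = 14 × 4 = 56 periods.
Annuity factor a(56|0.027) = 28.706147; PV = 8200 × 28.706147 = 235,390.4066

CHF 235,390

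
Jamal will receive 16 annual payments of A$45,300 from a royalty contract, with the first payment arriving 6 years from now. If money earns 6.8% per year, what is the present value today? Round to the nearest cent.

A$312,101.25

PV at t=5 (ordinary 16-year annuity): 45300 × a(16|0.068) = 45300 × 9.573121 = 433,662.3963
Discount back 5 years: 433,662.3963 × (1+0.068)^(−5) = 433,662.3963 × 0.719687 = 312,101.2455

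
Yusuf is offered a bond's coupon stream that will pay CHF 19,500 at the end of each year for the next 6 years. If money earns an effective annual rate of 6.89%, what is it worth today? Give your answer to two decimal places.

CHF 93,264.00

PV = PMT · [1 − (1+i)^(−n)] / i = 19500 · 4.782769 = 93,263.9995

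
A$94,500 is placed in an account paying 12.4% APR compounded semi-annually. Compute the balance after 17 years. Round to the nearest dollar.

i = 0.124/2 = 0.062 per half-year; n = 17·2 = 34.
94,500 × (1+0.062)^34 = 94,500 × 7.730963 = 730,575.9607

A$730,576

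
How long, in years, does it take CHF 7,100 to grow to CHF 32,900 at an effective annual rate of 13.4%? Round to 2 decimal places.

12.19 years

(1+i)^n = 32900/7100 = 4.63380, so n = ln 4.63380 / ln 1.134 = 12.1937 years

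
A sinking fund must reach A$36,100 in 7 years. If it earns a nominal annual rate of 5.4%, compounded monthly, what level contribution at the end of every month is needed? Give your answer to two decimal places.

A$354.60

i = 0.054/12 = 0.0045 per month; n = 7·12 = 84.
PMT = 36100 / ( [(1+0.0045)^84 − 1] / 0.0045 ) = 36100 / 101.805776 = 354.5968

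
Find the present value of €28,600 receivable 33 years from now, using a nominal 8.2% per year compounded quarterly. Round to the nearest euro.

€1,964

With 4 periods per year: i = 0.0205, n = 132.
PV = 28,600 / (1 + 0.0205)^132 = 28,600 / 14.565225 = 1,963.5811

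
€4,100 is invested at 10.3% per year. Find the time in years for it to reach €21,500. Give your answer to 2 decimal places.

n = ln(21500/4100) / ln(1+0.103) = ln(5.24390) / 0.098034 = 16.9030 years

16.90 years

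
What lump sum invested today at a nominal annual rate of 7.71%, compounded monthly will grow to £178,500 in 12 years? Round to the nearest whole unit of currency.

£70,976

i = 0.0771/12 = 0.006425 per month; n = 12·12 = 144.
Discount factor = (1+0.006425)^(−144) = 0.397627; PV = 178,500 × 0.397627 = 70,976.4503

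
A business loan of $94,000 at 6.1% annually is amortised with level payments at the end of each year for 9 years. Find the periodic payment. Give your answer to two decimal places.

PMT = 94000 / ( [1 − (1+0.061)^(−9)] / 0.061 ) = 94000 / 6.772188 = 13,880.2999

$13,880.30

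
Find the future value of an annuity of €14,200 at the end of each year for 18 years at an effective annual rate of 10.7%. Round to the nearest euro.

FV = 14200 × [(1+0.107)^18 − 1] / 0.107 = 14200 × 48.901184 = 694,396.8075

€694,397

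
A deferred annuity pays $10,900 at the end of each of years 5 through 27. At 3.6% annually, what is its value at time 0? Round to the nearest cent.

Value one period before first payment (t=4): 10900 × [1 − (1+0.036)^(−23)] / 0.036 = 10900 × 15.463098 = 168,547.7677
PV₀ = 168,547.7677 / (1+0.036)^4 = 168,547.7677 / 1.151964 = 146,313.3599

$146,313.36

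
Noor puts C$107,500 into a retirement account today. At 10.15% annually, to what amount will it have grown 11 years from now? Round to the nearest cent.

FV = 107,500 × (1 + 0.1015)^11 = 311,342.1933

C$311,342.19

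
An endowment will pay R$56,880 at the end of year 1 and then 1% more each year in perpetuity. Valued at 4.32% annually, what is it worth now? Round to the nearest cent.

R$1,713,253.01

PV = D₁/(r − g) = 56880/(0.0432 − 0.01) = 1,713,253.0120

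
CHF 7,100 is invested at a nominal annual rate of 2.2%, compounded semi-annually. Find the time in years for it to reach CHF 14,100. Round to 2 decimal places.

31.36 years

Periodic rate i = 0.022/2 = 0.011.
(1+i)^n = 14100/7100 = 1.98592, so n = ln 1.98592 / ln 1.011 = 62.7133 half-years
= 62.7133/2 years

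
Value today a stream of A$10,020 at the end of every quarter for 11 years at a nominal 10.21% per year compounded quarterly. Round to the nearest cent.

A$263,057.18

Periodic rate i = 0.1021/4 = 0.025525; n = 11 × 4 = 44 periods.
PV = PMT · [1 − (1+i)^(−n)] / i = 10020 · 26.253211 = 263,057.1773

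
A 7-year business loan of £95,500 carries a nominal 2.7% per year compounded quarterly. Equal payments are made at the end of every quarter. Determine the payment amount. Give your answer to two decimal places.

£3,754.64

With 4 periods per year: i = 0.00675, n = 28.
Annuity-PV factor = 25.435210; PMT = 95500 / 25.435210 = 3,754.6378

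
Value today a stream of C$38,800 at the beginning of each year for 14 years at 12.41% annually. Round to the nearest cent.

C$283,123.57

Annuity factor a(14|0.1241) × (1+i) = 7.296999; PV = 38800 × 7.296999 = 283,123.5734
(annuity-due: payments at period start, so ×(1+i).)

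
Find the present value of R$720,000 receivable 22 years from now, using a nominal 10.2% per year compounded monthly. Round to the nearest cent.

With 12 periods per year: i = 0.0085, n = 264.
PV = 720,000 / (1 + 0.0085)^264 = 720,000 / 9.341966 = 77,071.5731

R$77,071.57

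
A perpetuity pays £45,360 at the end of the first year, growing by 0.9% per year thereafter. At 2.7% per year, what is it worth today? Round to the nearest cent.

£2,520,000.00

PV = D₁/(r − g) = 45360/(0.027 − 0.009) = 2,520,000.0000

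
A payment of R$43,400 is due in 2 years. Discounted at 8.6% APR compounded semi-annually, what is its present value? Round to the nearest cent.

With 2 periods per year: i = 0.043, n = 4.
PV = 43,400 / (1 + 0.043)^4 = 43,400 / 1.183415 = 36,673.5115

R$36,673.51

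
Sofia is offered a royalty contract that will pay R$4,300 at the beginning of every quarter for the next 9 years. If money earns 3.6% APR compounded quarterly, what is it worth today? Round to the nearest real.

i = 0.036/4 = 0.009 per quarter; n = 9·4 = 36.
PV = PMT · [1 − (1+i)^(−n)] / i × (1+i) = 4300 · 30.909121 = 132,909.2210
(annuity-due: payments at period start, so ×(1+i).)

R$132,909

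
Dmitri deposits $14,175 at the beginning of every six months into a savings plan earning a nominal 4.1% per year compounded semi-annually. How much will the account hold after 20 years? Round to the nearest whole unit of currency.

$883,284

i = 0.041/2 = 0.0205 per half-year; n = 20·2 = 40.
FV = 14175 × [(1+0.0205)^40 − 1] / 0.0205 × (1+i) = 14175 × 62.312775 = 883,283.5831
(annuity-due: payments at period start, so ×(1+i).)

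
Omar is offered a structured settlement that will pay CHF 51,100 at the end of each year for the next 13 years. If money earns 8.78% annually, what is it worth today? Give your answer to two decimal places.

CHF 387,114.95

Annuity factor a(13|0.0878) = 7.575635; PV = 51100 × 7.575635 = 387,114.9505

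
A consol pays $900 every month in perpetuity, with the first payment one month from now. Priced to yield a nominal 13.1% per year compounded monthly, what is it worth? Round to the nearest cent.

$82,442.75

Periodic rate i = 0.131/12 = 0.0109167.
PV = C/r = 900/0.0109167 = 82,442.7481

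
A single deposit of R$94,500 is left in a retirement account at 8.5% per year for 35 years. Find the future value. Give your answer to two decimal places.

R$1,642,376.21

94,500 × (1+0.085)^35 = 94,500 × 17.379642 = 1,642,376.2076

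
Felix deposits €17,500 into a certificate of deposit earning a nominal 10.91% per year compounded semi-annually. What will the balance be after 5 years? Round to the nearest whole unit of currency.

€29,765

i = 0.1091/2 = 0.05455 per half-year; n = 5·2 = 10.
FV = PV·(1+i)^n = 17,500 × 1.700873 = 29,765.2688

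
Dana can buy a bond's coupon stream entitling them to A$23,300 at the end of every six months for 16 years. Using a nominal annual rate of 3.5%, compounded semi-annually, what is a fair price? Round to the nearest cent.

With 2 periods per year: i = 0.0175, n = 32.
PV = PMT · [1 − (1+i)^(−n)] / i = 23300 · 24.343859 = 567,211.9141

A$567,211.91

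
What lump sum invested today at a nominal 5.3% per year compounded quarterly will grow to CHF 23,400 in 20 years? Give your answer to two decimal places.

CHF 8,163.70

With 4 periods per year: i = 0.01325, n = 80.
PV = 23,400 / (1 + 0.01325)^80 = 23,400 / 2.866349 = 8,163.6968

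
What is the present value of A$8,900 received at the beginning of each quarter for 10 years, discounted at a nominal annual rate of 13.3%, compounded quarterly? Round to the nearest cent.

A$201,823.30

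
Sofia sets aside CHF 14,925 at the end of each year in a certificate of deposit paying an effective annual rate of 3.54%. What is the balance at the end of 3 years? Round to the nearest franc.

CHF 46,379

FV = PMT · [(1+i)^n − 1] / i = 14925 · 3.107453 = 46,378.7384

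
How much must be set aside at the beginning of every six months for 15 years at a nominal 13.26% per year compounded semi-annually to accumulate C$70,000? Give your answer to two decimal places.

C$742.62

Periodic rate i = 0.1326/2 = 0.0663; n = 15 × 2 = 30 periods.
PMT = 70000 / ( [(1+0.0663)^30 − 1] / 0.0663 × (1+i) ) = 70000 / 94.260900 = 742.6197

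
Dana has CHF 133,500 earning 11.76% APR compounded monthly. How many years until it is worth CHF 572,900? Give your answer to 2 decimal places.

Periodic rate i = 0.1176/12 = 0.0098.
(1+i)^n = 572900/133500 = 4.29139, so n = ln 4.29139 / ln 1.0098 = 149.3608 months
= 149.3608/12 years

12.45 years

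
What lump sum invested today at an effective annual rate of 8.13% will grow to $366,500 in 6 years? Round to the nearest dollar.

$229,296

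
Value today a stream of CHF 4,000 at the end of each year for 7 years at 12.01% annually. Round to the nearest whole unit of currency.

CHF 18,249

PV = 4000 × [1 − (1+0.1201)^(−7)] / 0.1201 = 4000 × 4.562310 = 18,249.2390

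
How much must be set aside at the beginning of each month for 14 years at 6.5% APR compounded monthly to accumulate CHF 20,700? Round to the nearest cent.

CHF 75.44

i = 0.065/12 = 0.00541667 per month; n = 14·12 = 168.
PMT = 20700 / ( [(1+0.00541667)^168 − 1] / 0.00541667 × (1+i) ) = 20700 / 274.382085 = 75.4422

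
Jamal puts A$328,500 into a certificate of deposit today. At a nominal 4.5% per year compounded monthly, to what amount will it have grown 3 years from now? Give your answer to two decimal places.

A$375,885.41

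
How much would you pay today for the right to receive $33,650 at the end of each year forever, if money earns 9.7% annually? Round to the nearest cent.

$346,907.22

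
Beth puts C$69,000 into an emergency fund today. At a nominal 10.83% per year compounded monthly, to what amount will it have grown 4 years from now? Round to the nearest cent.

i = 0.1083/12 = 0.009025 per month; n = 4·12 = 48.
FV = 69,000 × (1 + 0.009025)^48 = 106,204.1698

C$106,204.17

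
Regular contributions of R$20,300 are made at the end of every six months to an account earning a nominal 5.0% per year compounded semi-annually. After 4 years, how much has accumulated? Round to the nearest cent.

R$177,343.15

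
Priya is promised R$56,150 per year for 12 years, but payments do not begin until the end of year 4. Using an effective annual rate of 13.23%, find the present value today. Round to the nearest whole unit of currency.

R$226,530

PV at t=3 (ordinary 12-year annuity): 56150 × a(12|0.1323) = 56150 × 5.856804 = 328,859.5596
Discount back 3 years: 328,859.5596 × (1+0.1323)^(−3) = 328,859.5596 × 0.688835 = 226,530.1168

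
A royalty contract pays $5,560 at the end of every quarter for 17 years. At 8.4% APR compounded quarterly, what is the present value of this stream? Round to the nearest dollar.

i = 0.084/4 = 0.021 per quarter; n = 17·4 = 68.
Annuity factor a(68|0.021) = 36.030467; PV = 5560 × 36.030467 = 200,329.3970

$200,329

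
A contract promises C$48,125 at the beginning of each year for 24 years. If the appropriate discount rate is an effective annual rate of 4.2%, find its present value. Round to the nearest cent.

C$749,159.22

PV = 48125 × [1 − (1+0.042)^(−24)] / 0.042 × (1+i) = 48125 × 15.566945 = 749,159.2168
Payments are at the start of each period, so multiply by (1+i).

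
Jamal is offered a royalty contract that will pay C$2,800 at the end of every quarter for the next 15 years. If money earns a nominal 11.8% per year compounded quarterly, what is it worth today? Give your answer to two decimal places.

C$78,328.75

i = 0.118/4 = 0.0295 per quarter; n = 15·4 = 60.
Annuity factor a(60|0.0295) = 27.974552; PV = 2800 × 27.974552 = 78,328.7464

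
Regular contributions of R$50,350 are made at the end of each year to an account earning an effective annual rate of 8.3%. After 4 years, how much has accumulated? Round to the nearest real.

FV = 50350 × [(1+0.083)^4 − 1] / 0.083 = 50350 × 4.526128 = 227,890.5341

R$227,891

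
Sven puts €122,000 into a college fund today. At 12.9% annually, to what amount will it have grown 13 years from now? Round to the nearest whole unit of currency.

122,000 × (1+0.129)^13 = 122,000 × 4.841961 = 590,719.1848

€590,719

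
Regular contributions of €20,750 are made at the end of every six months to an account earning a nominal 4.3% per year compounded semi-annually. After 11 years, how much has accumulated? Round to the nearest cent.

i = 0.043/2 = 0.0215 per half-year; n = 11·2 = 22.
Accumulation factor s(22|0.0215) = 27.757051; FV = 20750 × 27.757051 = 575,958.8176

€575,958.82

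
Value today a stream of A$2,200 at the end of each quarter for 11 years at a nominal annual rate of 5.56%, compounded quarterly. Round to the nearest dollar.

With 4 periods per year: i = 0.0139, n = 44.
PV = 2200 × [1 − (1+0.0139)^(−44)] / 0.0139 = 2200 × 32.750233 = 72,050.5130

A$72,051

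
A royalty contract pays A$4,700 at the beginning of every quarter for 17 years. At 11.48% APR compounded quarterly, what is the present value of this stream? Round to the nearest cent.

A$143,866.73

i = 0.1148/4 = 0.0287 per quarter; n = 17·4 = 68.
PV = 4700 × [1 − (1+0.0287)^(−68)] / 0.0287 × (1+i) = 4700 × 30.609943 = 143,866.7316
Payments are at the start of each period, so multiply by (1+i).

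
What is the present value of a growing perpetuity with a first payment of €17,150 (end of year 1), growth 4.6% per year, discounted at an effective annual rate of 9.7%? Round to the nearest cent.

€336,274.51

PV = PMT / (i − g) = 17150 / (0.097 − 0.046) = 17150 / 0.051000 = 336,274.5098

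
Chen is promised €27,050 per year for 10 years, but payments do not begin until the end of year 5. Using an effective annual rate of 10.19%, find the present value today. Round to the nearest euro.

PV at t=4 (ordinary 10-year annuity): 27050 × a(10|0.1019) = 27050 × 6.094733 = 164,862.5203
Discount back 4 years: 164,862.5203 × (1+0.1019)^(−4) = 164,862.5203 × 0.678315 = 111,828.6810

€111,829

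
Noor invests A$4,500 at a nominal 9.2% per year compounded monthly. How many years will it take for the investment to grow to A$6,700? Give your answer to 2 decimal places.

4.34 years

Periodic rate i = 0.092/12 = 0.00766667.
n = ln(6700/4500) / ln(1+0.00766667) = ln(1.48889) / 0.007637 = 52.1157 months
= 52.1157/12 years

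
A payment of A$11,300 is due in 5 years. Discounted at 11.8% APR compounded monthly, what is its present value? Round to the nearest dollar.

With 12 periods per year: i = 0.00983333, n = 60.
Discount factor = (1+0.00983333)^(−60) = 0.555927; PV = 11,300 × 0.555927 = 6,281.9766

A$6,282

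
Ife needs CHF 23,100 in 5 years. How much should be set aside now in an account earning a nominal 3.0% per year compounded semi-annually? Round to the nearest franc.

With 2 periods per year: i = 0.015, n = 10.
PV = FV·(1+i)^(−n) = 23,100 × 0.861667 = 19,904.5131

CHF 19,905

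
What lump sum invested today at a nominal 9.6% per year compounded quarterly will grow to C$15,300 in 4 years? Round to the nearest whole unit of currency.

Periodic rate i = 0.096/4 = 0.024; n = 4 × 4 = 16 periods.
Discount factor = (1+0.024)^(−16) = 0.684228; PV = 15,300 × 0.684228 = 10,468.6848

C$10,469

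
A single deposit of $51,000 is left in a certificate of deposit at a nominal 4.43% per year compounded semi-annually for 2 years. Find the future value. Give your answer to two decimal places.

$55,670.96

i = 0.0443/2 = 0.02215 per half-year; n = 2·2 = 4.
51,000 × (1+0.02215)^4 = 51,000 × 1.091587 = 55,670.9597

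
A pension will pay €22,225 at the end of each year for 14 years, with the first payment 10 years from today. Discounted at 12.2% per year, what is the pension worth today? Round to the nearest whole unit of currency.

€51,745

PV at t=9 (ordinary 14-year annuity): 22225 × a(14|0.122) = 22225 × 6.560884 = 145,815.6416
PV₀ = 145,815.6416 / (1+0.122)^9 = 145,815.6416 / 2.817966 = 51,745.0012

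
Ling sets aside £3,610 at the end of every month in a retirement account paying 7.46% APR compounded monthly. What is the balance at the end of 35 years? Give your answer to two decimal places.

i = 0.0746/12 = 0.00621667 per month; n = 35·12 = 420.
FV = 3610 × [(1+0.00621667)^420 − 1] / 0.00621667 = 3610 × 2011.218898 = 7,260,500.2234

£7,260,500.22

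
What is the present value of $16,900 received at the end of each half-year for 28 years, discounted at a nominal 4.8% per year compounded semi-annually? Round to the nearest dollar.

With 2 periods per year: i = 0.024, n = 56.
PV = PMT · [1 − (1+i)^(−n)] / i = 16900 · 30.626105 = 517,581.1665

$517,581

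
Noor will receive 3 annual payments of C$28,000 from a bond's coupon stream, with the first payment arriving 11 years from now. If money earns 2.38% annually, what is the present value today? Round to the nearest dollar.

Value one period before first payment (t=10): 28000 × [1 − (1+0.0238)^(−3)] / 0.0238 = 28000 × 2.862669 = 80,154.7239
PV₀ = 80,154.7239 / (1+0.0238)^10 = 80,154.7239 / 1.265177 = 63,354.5587

C$63,355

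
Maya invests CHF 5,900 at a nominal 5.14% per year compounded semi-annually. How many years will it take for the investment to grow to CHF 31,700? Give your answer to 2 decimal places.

33.13 years

Periodic rate i = 0.0514/2 = 0.0257.
n = ln(31700/5900) / ln(1+0.0257) = ln(5.37288) / 0.025375 = 66.2599 half-years
= 66.2599/2 years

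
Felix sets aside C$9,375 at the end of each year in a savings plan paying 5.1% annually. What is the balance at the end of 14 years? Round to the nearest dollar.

C$185,017

FV = PMT · [(1+i)^n − 1] / i = 9375 · 19.735191 = 185,017.4144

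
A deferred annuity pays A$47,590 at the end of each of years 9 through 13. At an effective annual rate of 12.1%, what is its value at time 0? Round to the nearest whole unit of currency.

A$68,624

PV at t=8 (ordinary 5-year annuity): 47590 × a(5|0.121) = 47590 × 3.595864 = 171,127.1618
Discount back 8 years: 171,127.1618 × (1+0.121)^(−8) = 171,127.1618 × 0.401010 = 68,623.6868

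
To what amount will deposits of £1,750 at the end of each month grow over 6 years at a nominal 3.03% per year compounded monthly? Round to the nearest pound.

£137,990

With 12 periods per year: i = 0.002525, n = 72.
FV = 1750 × [(1+0.002525)^72 − 1] / 0.002525 = 1750 × 78.851289 = 137,989.7564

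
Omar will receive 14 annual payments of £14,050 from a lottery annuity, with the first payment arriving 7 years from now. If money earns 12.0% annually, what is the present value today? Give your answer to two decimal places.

£47,180.41

PV at t=6 (ordinary 14-year annuity): 14050 × a(14|0.12) = 14050 × 6.628168 = 93,125.7636
Discount back 6 years: 93,125.7636 × (1+0.12)^(−6) = 93,125.7636 × 0.506631 = 47,180.4100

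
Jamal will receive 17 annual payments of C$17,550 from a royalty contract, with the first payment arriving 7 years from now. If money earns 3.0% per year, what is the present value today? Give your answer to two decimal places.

C$193,513.62

PV at t=6 (ordinary 17-year annuity): 17550 × a(17|0.03) = 17550 × 13.166118 = 231,065.3792
Discount back 6 years: 231,065.3792 × (1+0.03)^(−6) = 231,065.3792 × 0.837484 = 193,513.6173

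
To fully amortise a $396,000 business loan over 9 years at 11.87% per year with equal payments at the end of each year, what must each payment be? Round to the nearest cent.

Annuity-PV factor = 5.354684; PMT = 396000 / 5.354684 = 73,953.9507

$73,953.95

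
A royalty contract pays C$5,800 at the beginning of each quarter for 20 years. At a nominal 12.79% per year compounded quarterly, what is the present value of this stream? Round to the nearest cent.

C$172,099.51

Periodic rate i = 0.1279/4 = 0.031975; n = 20 × 4 = 80 periods.
PV = PMT · [1 − (1+i)^(−n)] / i × (1+i) = 5800 · 29.672330 = 172,099.5141
(Beginning-of-period payments → annuity-due factor ×(1+i).)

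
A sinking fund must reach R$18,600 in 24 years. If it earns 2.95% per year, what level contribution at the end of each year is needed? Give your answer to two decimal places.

FV-annuity factor = 34.211621; PMT = 18600 / 34.211621 = 543.6749

R$543.67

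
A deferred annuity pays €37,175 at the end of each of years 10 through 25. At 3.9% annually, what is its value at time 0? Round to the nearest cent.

PV at t=9 (ordinary 16-year annuity): 37175 × a(16|0.039) = 37175 × 11.738726 = 436,387.1542
PV₀ = 436,387.1542 / (1+0.039)^9 = 436,387.1542 / 1.411042 = 309,265.8950

€309,265.90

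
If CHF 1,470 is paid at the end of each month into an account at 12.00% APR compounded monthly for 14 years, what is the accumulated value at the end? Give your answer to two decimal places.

Periodic rate i = 0.12/12 = 0.01; n = 14 × 12 = 168 periods.
Accumulation factor s(168|0.01) = 432.096982; FV = 1470 × 432.096982 = 635,182.5632

CHF 635,182.56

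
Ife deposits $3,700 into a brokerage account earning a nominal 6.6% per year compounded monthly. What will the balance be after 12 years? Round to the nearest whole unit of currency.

$8,151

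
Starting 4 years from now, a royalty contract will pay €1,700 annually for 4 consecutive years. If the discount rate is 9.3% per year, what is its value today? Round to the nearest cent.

€4,190.27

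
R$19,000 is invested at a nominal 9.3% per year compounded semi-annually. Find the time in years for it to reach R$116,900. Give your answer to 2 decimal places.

Periodic rate i = 0.093/2 = 0.0465.
(1+i)^n = 116900/19000 = 6.15263, so n = ln 6.15263 / ln 1.0465 = 39.9742 half-years
= 39.9742/2 years

19.99 years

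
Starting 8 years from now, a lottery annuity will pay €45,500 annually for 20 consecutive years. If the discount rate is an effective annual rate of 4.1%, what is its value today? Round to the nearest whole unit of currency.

€462,646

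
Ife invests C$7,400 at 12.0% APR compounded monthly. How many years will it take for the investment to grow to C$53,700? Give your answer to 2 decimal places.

16.60 years

Periodic rate i = 0.12/12 = 0.01.
n = ln(53700/7400) / ln(1+0.01) = ln(7.25676) / 0.009950 = 199.1826 months
= 199.1826/12 years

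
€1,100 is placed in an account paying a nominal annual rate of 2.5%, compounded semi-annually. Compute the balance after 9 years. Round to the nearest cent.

i = 0.025/2 = 0.0125 per half-year; n = 9·2 = 18.
FV = PV·(1+i)^n = 1,100 × 1.250577 = 1,375.6351

€1,375.64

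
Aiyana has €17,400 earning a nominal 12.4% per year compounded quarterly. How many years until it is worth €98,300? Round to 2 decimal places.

14.18 years

Periodic rate i = 0.124/4 = 0.031.
n = ln(98300/17400) / ln(1+0.031) = ln(5.64943) / 0.030529 = 56.7179 quarters
= 56.7179/4 years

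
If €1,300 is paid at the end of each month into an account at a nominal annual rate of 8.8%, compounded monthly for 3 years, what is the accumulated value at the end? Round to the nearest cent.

i = 0.088/12 = 0.00733333 per month; n = 3·12 = 36.
FV = PMT · [(1+i)^n − 1] / i = 1300 · 41.028337 = 53,336.8376

€53,336.84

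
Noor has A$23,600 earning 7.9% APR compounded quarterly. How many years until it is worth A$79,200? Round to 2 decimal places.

15.48 years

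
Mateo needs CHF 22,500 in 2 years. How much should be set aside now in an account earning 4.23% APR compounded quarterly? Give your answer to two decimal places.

CHF 20,683.98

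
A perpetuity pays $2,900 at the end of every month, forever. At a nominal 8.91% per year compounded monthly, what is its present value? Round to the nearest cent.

Periodic rate i = 0.0891/12 = 0.007425.
PV = PMT / i = 2900 / 0.007425 = 390,572.3906

$390,572.39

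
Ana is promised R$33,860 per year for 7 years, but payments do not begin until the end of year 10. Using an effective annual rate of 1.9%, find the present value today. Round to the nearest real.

R$185,707

PV at t=9 (ordinary 7-year annuity): 33860 × a(7|0.019) = 33860 × 6.496942 = 219,986.4429
Discount back 9 years: 219,986.4429 × (1+0.019)^(−9) = 219,986.4429 × 0.844175 = 185,706.9944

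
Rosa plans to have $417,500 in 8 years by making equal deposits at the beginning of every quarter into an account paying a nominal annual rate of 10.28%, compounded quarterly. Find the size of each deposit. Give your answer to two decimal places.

With 4 periods per year: i = 0.0257, n = 32.
FV-annuity factor × (1+i) = 49.985130; PMT = 417500 / 49.985130 = 8,352.4840

$8,352.48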